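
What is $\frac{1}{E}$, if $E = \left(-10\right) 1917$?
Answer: $- \frac{1}{19170} \approx -5.2165 \cdot 10^{-5}$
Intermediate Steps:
$E = -19170$
$\frac{1}{E} = \frac{1}{-19170} = - \frac{1}{19170}$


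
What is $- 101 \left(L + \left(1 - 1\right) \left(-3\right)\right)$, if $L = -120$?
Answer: $12120$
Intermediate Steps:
$- 101 \left(L + \left(1 - 1\right) \left(-3\right)\right) = - 101 \left(-120 + \left(1 - 1\right) \left(-3\right)\right) = - 101 \left(-120 + 0 \left(-3\right)\right) = - 101 \left(-120 + 0\right) = \left(-101\right) \left(-120\right) = 12120$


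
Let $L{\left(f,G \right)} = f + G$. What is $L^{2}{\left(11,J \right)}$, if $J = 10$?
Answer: $441$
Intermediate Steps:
$L{\left(f,G \right)} = G + f$
$L^{2}{\left(11,J \right)} = \left(10 + 11\right)^{2} = 21^{2} = 441$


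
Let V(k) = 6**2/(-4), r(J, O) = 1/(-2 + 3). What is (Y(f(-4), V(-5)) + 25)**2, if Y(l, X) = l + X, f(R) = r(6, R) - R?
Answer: 441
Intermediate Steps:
r(J, O) = 1 (r(J, O) = 1/1 = 1)
V(k) = -9 (V(k) = 36*(-1/4) = -9)
f(R) = 1 - R
Y(l, X) = X + l
(Y(f(-4), V(-5)) + 25)**2 = ((-9 + (1 - 1*(-4))) + 25)**2 = ((-9 + (1 + 4)) + 25)**2 = ((-9 + 5) + 25)**2 = (-4 + 25)**2 = 21**2 = 441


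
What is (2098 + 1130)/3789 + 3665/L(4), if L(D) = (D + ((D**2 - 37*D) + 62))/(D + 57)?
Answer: -31365731/9262 ≈ -3386.5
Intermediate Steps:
L(D) = (62 + D**2 - 36*D)/(57 + D) (L(D) = (D + (62 + D**2 - 37*D))/(57 + D) = (62 + D**2 - 36*D)/(57 + D))
(2098 + 1130)/3789 + 3665/L(4) = (2098 + 1130)/3789 + 3665/(((62 + 4**2 - 36*4)/(57 + 4))) = 3228*(1/3789) + 3665/(((62 + 16 - 144)/61)) = 1076/1263 + 3665/(((1/61)*(-66))) = 1076/1263 + 3665/(-66/61) = 1076/1263 + 3665*(-61/66) = 1076/1263 - 223565/66 = -31365731/9262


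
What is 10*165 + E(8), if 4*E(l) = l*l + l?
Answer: 1668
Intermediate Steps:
E(l) = l/4 + l²/4 (E(l) = (l*l + l)/4 = (l² + l)/4 = (l + l²)/4 = l/4 + l²/4)
10*165 + E(8) = 10*165 + (¼)*8*(1 + 8) = 1650 + (¼)*8*9 = 1650 + 18 = 1668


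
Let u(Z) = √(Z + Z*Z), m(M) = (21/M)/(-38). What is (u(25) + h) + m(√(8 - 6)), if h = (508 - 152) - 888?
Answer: -532 + 5*√26 - 21*√2/76 ≈ -506.90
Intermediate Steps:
m(M) = -21/(38*M) (m(M) = (21/M)*(-1/38) = -21/(38*M))
u(Z) = √(Z + Z²)
h = -532 (h = 356 - 888 = -532)
(u(25) + h) + m(√(8 - 6)) = (√(25*(1 + 25)) - 532) - 21/(38*√(8 - 6)) = (√(25*26) - 532) - 21*√2/2/38 = (√650 - 532) - 21*√2/76 = (5*√26 - 532) - 21*√2/76 = (-532 + 5*√26) - 21*√2/76 = -532 + 5*√26 - 21*√2/76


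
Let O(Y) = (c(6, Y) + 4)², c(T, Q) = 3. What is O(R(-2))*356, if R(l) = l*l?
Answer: 17444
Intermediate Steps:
R(l) = l²
O(Y) = 49 (O(Y) = (3 + 4)² = 7² = 49)
O(R(-2))*356 = 49*356 = 17444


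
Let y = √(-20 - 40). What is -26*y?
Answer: -52*I*√15 ≈ -201.4*I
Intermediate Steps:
y = 2*I*√15 (y = √(-60) = 2*I*√15 ≈ 7.746*I)
-26*y = -52*I*√15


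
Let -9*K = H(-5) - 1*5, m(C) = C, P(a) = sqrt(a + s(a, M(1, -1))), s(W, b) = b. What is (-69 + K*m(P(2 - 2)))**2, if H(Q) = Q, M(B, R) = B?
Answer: 373321/81 ≈ 4608.9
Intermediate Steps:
P(a) = sqrt(1 + a) (P(a) = sqrt(a + 1) = sqrt(1 + a))
K = 10/9 (K = -(-5 - 1*5)/9 = -(-5 - 5)/9 = -1/9*(-10) = 10/9 ≈ 1.1111)
(-69 + K*m(P(2 - 2)))**2 = (-69 + 10*sqrt(1 + (2 - 2))/9)**2 = (-69 + 10*sqrt(1 + 0)/9)**2 = (-69 + 10*sqrt(1)/9)**2 = (-69 + (10/9)*1)**2 = (-69 + 10/9)**2 = (-611/9)**2 = 373321/81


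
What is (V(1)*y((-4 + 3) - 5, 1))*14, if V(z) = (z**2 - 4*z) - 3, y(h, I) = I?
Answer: -84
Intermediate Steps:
V(z) = -3 + z**2 - 4*z
(V(1)*y((-4 + 3) - 5, 1))*14 = ((-3 + 1**2 - 4*1)*1)*14 = ((-3 + 1 - 4)*1)*14 = -6*1*14 = -6*14 = -84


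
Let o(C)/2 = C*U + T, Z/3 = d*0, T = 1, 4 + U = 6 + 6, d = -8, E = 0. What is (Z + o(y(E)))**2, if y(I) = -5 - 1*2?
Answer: 12100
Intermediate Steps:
U = 8 (U = -4 + (6 + 6) = -4 + 12 = 8)
y(I) = -7 (y(I) = -5 - 2 = -7)
Z = 0 (Z = 3*(-8*0) = 3*0 = 0)
o(C) = 2 + 16*C (o(C) = 2*(C*8 + 1) = 2*(8*C + 1) = 2*(1 + 8*C) = 2 + 16*C)
(Z + o(y(E)))**2 = (0 + (2 + 16*(-7)))**2 = (0 + (2 - 112))**2 = (0 - 110)**2 = (-110)**2 = 12100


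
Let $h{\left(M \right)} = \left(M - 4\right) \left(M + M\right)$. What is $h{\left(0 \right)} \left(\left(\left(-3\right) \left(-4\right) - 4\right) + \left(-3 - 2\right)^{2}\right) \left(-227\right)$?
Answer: $0$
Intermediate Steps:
$h{\left(M \right)} = 2 M \left(-4 + M\right)$ ($h{\left(M \right)} = \left(-4 + M\right) 2 M = 2 M \left(-4 + M\right)$)
$h{\left(0 \right)} \left(\left(\left(-3\right) \left(-4\right) - 4\right) + \left(-3 - 2\right)^{2}\right) \left(-227\right) = 2 \cdot 0 \left(-4 + 0\right) \left(\left(\left(-3\right) \left(-4\right) - 4\right) + \left(-3 - 2\right)^{2}\right) \left(-227\right) = 2 \cdot 0 \left(-4\right) \left(\left(12 - 4\right) + \left(-5\right)^{2}\right) \left(-227\right) = 0 \left(8 + 25\right) \left(-227\right) = 0 \cdot 33 \left(-227\right) = 0 \left(-227\right) = 0$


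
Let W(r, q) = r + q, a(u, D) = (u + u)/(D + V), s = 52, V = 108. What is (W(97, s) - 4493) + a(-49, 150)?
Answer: -560425/129 ≈ -4344.4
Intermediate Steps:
a(u, D) = 2*u/(108 + D) (a(u, D) = (u + u)/(D + 108) = (2*u)/(108 + D) = 2*u/(108 + D))
W(r, q) = q + r
(W(97, s) - 4493) + a(-49, 150) = ((52 + 97) - 4493) + 2*(-49)/(108 + 150) = (149 - 4493) + 2*(-49)/258 = -4344 + 2*(-49)*(1/258) = -4344 - 49/129 = -560425/129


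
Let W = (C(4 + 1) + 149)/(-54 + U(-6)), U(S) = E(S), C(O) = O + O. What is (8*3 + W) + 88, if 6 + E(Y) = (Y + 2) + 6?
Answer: 6337/58 ≈ 109.26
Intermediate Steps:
C(O) = 2*O
E(Y) = 2 + Y (E(Y) = -6 + ((Y + 2) + 6) = -6 + ((2 + Y) + 6) = -6 + (8 + Y) = 2 + Y)
U(S) = 2 + S
W = -159/58 (W = (2*(4 + 1) + 149)/(-54 + (2 - 6)) = (2*5 + 149)/(-54 - 4) = (10 + 149)/(-58) = 159*(-1/58) = -159/58 ≈ -2.7414)
(8*3 + W) + 88 = (8*3 - 159/58) + 88 = (24 - 159/58) + 88 = 1233/58 + 88 = 6337/58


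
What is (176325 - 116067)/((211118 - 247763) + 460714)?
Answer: 60258/424069 ≈ 0.14209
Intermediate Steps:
(176325 - 116067)/((211118 - 247763) + 460714) = 60258/(-36645 + 460714) = 60258/424069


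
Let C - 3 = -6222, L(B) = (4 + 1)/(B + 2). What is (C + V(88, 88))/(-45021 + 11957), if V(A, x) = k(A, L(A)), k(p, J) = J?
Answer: 111941/595152 ≈ 0.18809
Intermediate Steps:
L(B) = 5/(2 + B)
V(A, x) = 5/(2 + A)
C = -6219 (C = 3 - 6222 = -6219)
(C + V(88, 88))/(-45021 + 11957) = (-6219 + 5/(2 + 88))/(-45021 + 11957) = (-6219 + 5/90)/(-33064) = (-6219 + 5*(1/90))*(-1/33064) = (-6219 + 1/18)*(-1/33064) = -111941/18*(-1/33064) = 111941/595152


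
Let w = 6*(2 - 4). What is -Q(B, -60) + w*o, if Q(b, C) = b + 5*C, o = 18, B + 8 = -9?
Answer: 101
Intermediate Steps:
B = -17 (B = -8 - 9 = -17)
w = -12 (w = 6*(-2) = -12)
-Q(B, -60) + w*o = -(-17 + 5*(-60)) - 12*18 = -(-17 - 300) - 216 = -1*(-317) - 216 = 317 - 216 = 101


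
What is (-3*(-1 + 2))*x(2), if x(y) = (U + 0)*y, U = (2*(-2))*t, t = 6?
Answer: 144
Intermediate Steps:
U = -24 (U = (2*(-2))*6 = -4*6 = -24)
x(y) = -24*y (x(y) = (-24 + 0)*y = -24*y)
(-3*(-1 + 2))*x(2) = (-3*(-1 + 2))*(-24*2) = -3*1*(-48) = -3*(-48) = 144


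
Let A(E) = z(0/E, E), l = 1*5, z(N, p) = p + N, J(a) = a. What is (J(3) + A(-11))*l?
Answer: -40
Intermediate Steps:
z(N, p) = N + p
l = 5
A(E) = E (A(E) = 0/E + E = 0 + E = E)
(J(3) + A(-11))*l = (3 - 11)*5 = -8*5 = -40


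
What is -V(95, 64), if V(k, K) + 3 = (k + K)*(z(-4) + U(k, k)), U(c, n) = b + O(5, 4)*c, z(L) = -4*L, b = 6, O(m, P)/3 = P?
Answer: -184755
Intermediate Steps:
O(m, P) = 3*P
U(c, n) = 6 + 12*c (U(c, n) = 6 + (3*4)*c = 6 + 12*c)
V(k, K) = -3 + (22 + 12*k)*(K + k) (V(k, K) = -3 + (k + K)*(-4*(-4) + (6 + 12*k)) = -3 + (K + k)*(16 + (6 + 12*k)) = -3 + (K + k)*(22 + 12*k) = -3 + (22 + 12*k)*(K + k))
-V(95, 64) = -(-3 + 12*95² + 22*64 + 22*95 + 12*64*95) = -(-3 + 12*9025 + 1408 + 2090 + 72960) = -(-3 + 108300 + 1408 + 2090 + 72960) = -1*184755 = -184755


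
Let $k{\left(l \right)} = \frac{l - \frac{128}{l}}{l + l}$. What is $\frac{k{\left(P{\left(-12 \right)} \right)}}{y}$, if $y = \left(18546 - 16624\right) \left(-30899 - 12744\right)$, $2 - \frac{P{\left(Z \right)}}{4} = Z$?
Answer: $- \frac{47}{8220420908} \approx -5.7175 \cdot 10^{-9}$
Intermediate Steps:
$P{\left(Z \right)} = 8 - 4 Z$
$k{\left(l \right)} = \frac{l - \frac{128}{l}}{2 l}$
$y = -83881846$ ($y = 1922 \left(-43643\right) = -83881846$)
$\frac{k{\left(P{\left(-12 \right)} \right)}}{y} = \frac{\frac{1}{2} - \frac{64}{\left(8 - -48\right)^{2}}}{-83881846} = \left(\frac{1}{2} - \frac{64}{\left(8 + 48\right)^{2}}\right) \left(- \frac{1}{83881846}\right) = \left(\frac{1}{2} - \frac{64}{3136}\right) \left(- \frac{1}{83881846}\right) = \left(\frac{1}{2} - \frac{1}{49}\right) \left(- \frac{1}{83881846}\right) = \frac{47}{98} \left(- \frac{1}{83881846}\right) = - \frac{47}{8220420908}$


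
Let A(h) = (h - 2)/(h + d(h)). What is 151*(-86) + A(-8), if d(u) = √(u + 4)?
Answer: -220742/17 + 5*I/17 ≈ -12985.0 + 0.29412*I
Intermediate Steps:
d(u) = √(4 + u)
A(h) = (-2 + h)/(h + √(4 + h)) (A(h) = (h - 2)/(h + √(4 + h)) = (-2 + h)/(h + √(4 + h)))
151*(-86) + A(-8) = 151*(-86) + (-2 - 8)/(-8 + √(4 - 8)) = -12986 - 10/(-8 + √(-4)) = -12986 - 10/(-8 + 2*I) = -12986 + ((-8 - 2*I)/68)*(-10) = -12986 - 5*(-8 - 2*I)/34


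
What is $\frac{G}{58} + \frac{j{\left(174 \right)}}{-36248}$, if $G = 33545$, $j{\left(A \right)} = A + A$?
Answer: $\frac{75994936}{131399} \approx 578.35$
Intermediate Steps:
$j{\left(A \right)} = 2 A$
$\frac{G}{58} + \frac{j{\left(174 \right)}}{-36248} = \frac{33545}{58} + \frac{2 \cdot 174}{-36248} = 33545 \cdot \frac{1}{58} + 348 \left(- \frac{1}{36248}\right) = \frac{33545}{58} - \frac{87}{9062} = \frac{75994936}{131399}$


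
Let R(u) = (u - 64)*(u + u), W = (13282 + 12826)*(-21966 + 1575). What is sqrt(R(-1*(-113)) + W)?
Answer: I*sqrt(532357154) ≈ 23073.0*I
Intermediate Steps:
W = -532368228 (W = 26108*(-20391) = -532368228)
R(u) = 2*u*(-64 + u) (R(u) = (-64 + u)*(2*u) = 2*u*(-64 + u))
sqrt(R(-1*(-113)) + W) = sqrt(2*(-1*(-113))*(-64 - 1*(-113)) - 532368228) = sqrt(2*113*(-64 + 113) - 532368228) = sqrt(2*113*49 - 532368228) = sqrt(11074 - 532368228) = sqrt(-532357154) = I*sqrt(532357154)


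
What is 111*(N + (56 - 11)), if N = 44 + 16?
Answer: 11655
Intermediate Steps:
N = 60
111*(N + (56 - 11)) = 111*(60 + (56 - 11)) = 111*(60 + 45) = 111*105 = 11655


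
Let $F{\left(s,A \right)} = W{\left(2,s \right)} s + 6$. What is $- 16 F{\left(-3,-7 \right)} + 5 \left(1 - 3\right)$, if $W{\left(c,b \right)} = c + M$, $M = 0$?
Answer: $-10$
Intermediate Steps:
$W{\left(c,b \right)} = c$ ($W{\left(c,b \right)} = c + 0 = c$)
$F{\left(s,A \right)} = 6 + 2 s$ ($F{\left(s,A \right)} = 2 s + 6 = 6 + 2 s$)
$- 16 F{\left(-3,-7 \right)} + 5 \left(1 - 3\right) = - 16 \left(6 + 2 \left(-3\right)\right) + 5 \left(1 - 3\right) = - 16 \left(6 - 6\right) + 5 \left(-2\right) = \left(-16\right) 0 - 10 = 0 - 10 = -10$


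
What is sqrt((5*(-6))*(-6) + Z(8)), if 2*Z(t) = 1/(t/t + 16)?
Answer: sqrt(208114)/34 ≈ 13.418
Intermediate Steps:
Z(t) = 1/34 (Z(t) = 1/(2*(t/t + 16)) = 1/(2*(1 + 16)) = (1/2)/17 = (1/2)*(1/17) = 1/34)
sqrt((5*(-6))*(-6) + Z(8)) = sqrt((5*(-6))*(-6) + 1/34) = sqrt(-30*(-6) + 1/34) = sqrt(180 + 1/34) = sqrt(6121/34) = sqrt(208114)/34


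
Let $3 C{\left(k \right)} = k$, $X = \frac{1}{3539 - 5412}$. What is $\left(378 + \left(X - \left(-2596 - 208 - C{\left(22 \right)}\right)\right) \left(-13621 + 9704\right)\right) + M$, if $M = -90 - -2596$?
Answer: $- \frac{61860169847}{5619} \approx -1.1009 \cdot 10^{7}$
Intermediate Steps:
$M = 2506$ ($M = -90 + 2596 = 2506$)
$X = - \frac{1}{1873}$ ($X = \frac{1}{-1873} = - \frac{1}{1873} \approx -0.0005339$)
$C{\left(k \right)} = \frac{k}{3}$
$\left(378 + \left(X - \left(-2596 - 208 - C{\left(22 \right)}\right)\right) \left(-13621 + 9704\right)\right) + M = \left(378 + \left(- \frac{1}{1873} + \left(\frac{1}{3} \cdot 22 - \left(-2596 - 208\right)\right)\right) \left(-13621 + 9704\right)\right) + 2506 = \left(378 + \left(- \frac{1}{1873} + \left(\frac{22}{3} - \left(-2596 - 208\right)\right)\right) \left(-3917\right)\right) + 2506 = \left(378 + \left(- \frac{1}{1873} + \left(\frac{22}{3} - -2804\right)\right) \left(-3917\right)\right) + 2506 = \left(378 + \left(- \frac{1}{1873} + \left(\frac{22}{3} + 2804\right)\right) \left(-3917\right)\right) + 2506 = \left(378 + \left(- \frac{1}{1873} + \frac{8434}{3}\right) \left(-3917\right)\right) + 2506 = \left(378 + \frac{15796879}{5619} \left(-3917\right)\right) + 2506 = \left(378 - \frac{61876375043}{5619}\right) + 2506 = - \frac{61874251061}{5619} + 2506 = - \frac{61860169847}{5619}$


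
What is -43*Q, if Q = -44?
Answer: 1892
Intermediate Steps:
-43*Q = -43*(-44) = 1892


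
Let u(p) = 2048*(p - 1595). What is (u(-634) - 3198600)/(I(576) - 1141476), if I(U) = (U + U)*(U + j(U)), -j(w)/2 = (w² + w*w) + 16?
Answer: 646966/127444883 ≈ 0.0050764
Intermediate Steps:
j(w) = -32 - 4*w² (j(w) = -2*((w² + w*w) + 16) = -2*((w² + w²) + 16) = -2*(2*w² + 16) = -2*(16 + 2*w²) = -32 - 4*w²)
u(p) = -3266560 + 2048*p (u(p) = 2048*(-1595 + p) = -3266560 + 2048*p)
I(U) = 2*U*(-32 + U - 4*U²) (I(U) = (U + U)*(U + (-32 - 4*U²)) = (2*U)*(-32 + U - 4*U²) = 2*U*(-32 + U - 4*U²))
(u(-634) - 3198600)/(I(576) - 1141476) = ((-3266560 + 2048*(-634)) - 3198600)/(2*576*(-32 + 576 - 4*576²) - 1141476) = ((-3266560 - 1298432) - 3198600)/(2*576*(-32 + 576 - 4*331776) - 1141476) = (-4564992 - 3198600)/(2*576*(-32 + 576 - 1327104) - 1141476) = -7763592/(2*576*(-1326560) - 1141476) = -7763592/(-1528197120 - 1141476) = -7763592/(-1529338596) = -7763592*(-1/1529338596) = 646966/127444883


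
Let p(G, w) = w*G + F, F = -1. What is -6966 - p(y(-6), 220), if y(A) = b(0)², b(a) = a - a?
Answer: -6965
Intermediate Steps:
b(a) = 0
y(A) = 0 (y(A) = 0² = 0)
p(G, w) = -1 + G*w (p(G, w) = w*G - 1 = G*w - 1 = -1 + G*w)
-6966 - p(y(-6), 220) = -6966 - (-1 + 0*220) = -6966 - (-1 + 0) = -6966 - 1*(-1) = -6966 + 1 = -6965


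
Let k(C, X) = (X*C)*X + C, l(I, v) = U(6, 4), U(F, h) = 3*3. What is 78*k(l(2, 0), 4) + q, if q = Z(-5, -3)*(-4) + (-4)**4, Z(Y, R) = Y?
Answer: 12210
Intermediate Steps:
U(F, h) = 9
l(I, v) = 9
q = 276 (q = -5*(-4) + (-4)**4 = 20 + 256 = 276)
k(C, X) = C + C*X**2 (k(C, X) = (C*X)*X + C = C*X**2 + C = C + C*X**2)
78*k(l(2, 0), 4) + q = 78*(9*(1 + 4**2)) + 276 = 78*(9*(1 + 16)) + 276 = 78*(9*17) + 276 = 78*153 + 276 = 11934 + 276 = 12210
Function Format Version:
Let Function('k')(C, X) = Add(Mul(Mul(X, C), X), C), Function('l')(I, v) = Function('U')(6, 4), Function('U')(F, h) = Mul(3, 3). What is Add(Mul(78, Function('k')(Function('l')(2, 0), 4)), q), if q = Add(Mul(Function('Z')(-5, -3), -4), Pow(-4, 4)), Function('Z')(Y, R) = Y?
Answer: 12210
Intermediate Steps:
Function('U')(F, h) = 9
Function('l')(I, v) = 9
q = 276 (q = Add(Mul(-5, -4), Pow(-4, 4)) = Add(20, 256) = 276)
Function('k')(C, X) = Add(C, Mul(C, Pow(X, 2))) (Function('k')(C, X) = Add(Mul(Mul(C, X), X), C) = Add(Mul(C, Pow(X, 2)), C) = Add(C, Mul(C, Pow(X, 2))))
Add(Mul(78, Function('k')(Function('l')(2, 0), 4)), q) = Add(Mul(78, Mul(9, Add(1, Pow(4, 2)))), 276) = Add(Mul(78, Mul(9, Add(1, 16))), 276) = Add(Mul(78, Mul(9, 17)), 276) = Add(Mul(78, 153), 276) = Add(11934, 276) = 12210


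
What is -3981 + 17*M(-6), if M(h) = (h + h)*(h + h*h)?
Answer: -10101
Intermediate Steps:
M(h) = 2*h*(h + h²) (M(h) = (2*h)*(h + h²) = 2*h*(h + h²))
-3981 + 17*M(-6) = -3981 + 17*(2*(-6)²*(1 - 6)) = -3981 + 17*(2*36*(-5)) = -3981 + 17*(-360) = -3981 - 6120 = -10101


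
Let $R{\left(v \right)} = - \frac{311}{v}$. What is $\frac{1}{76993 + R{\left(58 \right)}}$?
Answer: $\frac{58}{4465283} \approx 1.2989 \cdot 10^{-5}$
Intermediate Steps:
$\frac{1}{76993 + R{\left(58 \right)}} = \frac{1}{76993 - \frac{311}{58}} = \frac{1}{\frac{4465283}{58}} = \frac{58}{4465283}$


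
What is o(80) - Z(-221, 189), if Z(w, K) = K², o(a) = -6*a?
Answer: -36201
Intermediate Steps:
o(80) - Z(-221, 189) = -6*80 - 1*189² = -480 - 1*35721 = -480 - 35721 = -36201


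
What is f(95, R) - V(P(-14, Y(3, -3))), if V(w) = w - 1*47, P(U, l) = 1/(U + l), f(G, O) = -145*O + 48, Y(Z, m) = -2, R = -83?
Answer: 194081/16 ≈ 12130.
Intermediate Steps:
f(G, O) = 48 - 145*O
V(w) = -47 + w (V(w) = w - 47 = -47 + w)
f(95, R) - V(P(-14, Y(3, -3))) = (48 - 145*(-83)) - (-47 + 1/(-14 - 2)) = (48 + 12035) - (-47 + 1/(-16)) = 12083 - (-47 - 1/16) = 12083 - 1*(-753/16) = 12083 + 753/16 = 194081/16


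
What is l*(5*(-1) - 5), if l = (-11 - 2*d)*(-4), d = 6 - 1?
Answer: -840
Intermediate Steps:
d = 5
l = 84 (l = (-11 - 2*5)*(-4) = (-11 - 10)*(-4) = -21*(-4) = 84)
l*(5*(-1) - 5) = 84*(5*(-1) - 5) = 84*(-5 - 5) = 84*(-10) = -840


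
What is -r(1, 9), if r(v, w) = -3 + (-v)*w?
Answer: 12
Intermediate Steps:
r(v, w) = -3 - v*w
-r(1, 9) = -(-3 - 1*1*9) = -(-3 - 9) = -1*(-12) = 12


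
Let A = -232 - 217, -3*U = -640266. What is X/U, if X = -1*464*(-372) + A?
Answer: 172159/213422 ≈ 0.80666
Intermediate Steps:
U = 213422 (U = -⅓*(-640266) = 213422)
A = -449
X = 172159 (X = -1*464*(-372) - 449 = -464*(-372) - 449 = 172608 - 449 = 172159)
X/U = 172159/213422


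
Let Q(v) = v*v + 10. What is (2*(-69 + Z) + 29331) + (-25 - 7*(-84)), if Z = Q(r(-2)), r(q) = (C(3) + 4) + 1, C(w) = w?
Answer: 29904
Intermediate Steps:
r(q) = 8 (r(q) = (3 + 4) + 1 = 7 + 1 = 8)
Q(v) = 10 + v² (Q(v) = v² + 10 = 10 + v²)
Z = 74 (Z = 10 + 8² = 10 + 64 = 74)
(2*(-69 + Z) + 29331) + (-25 - 7*(-84)) = (2*(-69 + 74) + 29331) + (-25 - 7*(-84)) = (2*5 + 29331) + (-25 + 588) = (10 + 29331) + 563 = 29341 + 563 = 29904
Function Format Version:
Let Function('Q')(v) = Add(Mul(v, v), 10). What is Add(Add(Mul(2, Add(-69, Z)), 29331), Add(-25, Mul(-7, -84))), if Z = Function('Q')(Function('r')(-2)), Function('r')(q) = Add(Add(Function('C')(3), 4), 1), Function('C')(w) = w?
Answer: 29904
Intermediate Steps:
Function('r')(q) = 8 (Function('r')(q) = Add(Add(3, 4), 1) = Add(7, 1) = 8)
Function('Q')(v) = Add(10, Pow(v, 2)) (Function('Q')(v) = Add(Pow(v, 2), 10) = Add(10, Pow(v, 2)))
Z = 74 (Z = Add(10, Pow(8, 2)) = Add(10, 64) = 74)
Add(Add(Mul(2, Add(-69, Z)), 29331), Add(-25, Mul(-7, -84))) = Add(Add(Mul(2, Add(-69, 74)), 29331), Add(-25, Mul(-7, -84))) = Add(Add(Mul(2, 5), 29331), Add(-25, 588)) = Add(Add(10, 29331), 563) = Add(29341, 563) = 29904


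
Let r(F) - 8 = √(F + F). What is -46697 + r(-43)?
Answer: -46689 + I*√86 ≈ -46689.0 + 9.2736*I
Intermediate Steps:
r(F) = 8 + √2*√F (r(F) = 8 + √(F + F) = 8 + √(2*F) = 8 + √2*√F)
-46697 + r(-43) = -46697 + (8 + √2*√(-43)) = -46697 + (8 + √2*(I*√43)) = -46697 + (8 + I*√86) = -46689 + I*√86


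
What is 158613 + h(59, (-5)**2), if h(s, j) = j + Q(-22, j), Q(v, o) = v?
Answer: 158616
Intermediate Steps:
h(s, j) = -22 + j (h(s, j) = j - 22 = -22 + j)
158613 + h(59, (-5)**2) = 158613 + (-22 + (-5)**2) = 158613 + (-22 + 25) = 158613 + 3 = 158616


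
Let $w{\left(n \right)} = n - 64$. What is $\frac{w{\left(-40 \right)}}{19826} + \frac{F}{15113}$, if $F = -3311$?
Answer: $- \frac{4801117}{21402167} \approx -0.22433$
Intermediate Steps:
$w{\left(n \right)} = -64 + n$ ($w{\left(n \right)} = n - 64 = -64 + n$)
$\frac{w{\left(-40 \right)}}{19826} + \frac{F}{15113} = \frac{-64 - 40}{19826} - \frac{3311}{15113} = \left(-104\right) \frac{1}{19826} - \frac{473}{2159} = - \frac{52}{9913} - \frac{473}{2159} = - \frac{4801117}{21402167}$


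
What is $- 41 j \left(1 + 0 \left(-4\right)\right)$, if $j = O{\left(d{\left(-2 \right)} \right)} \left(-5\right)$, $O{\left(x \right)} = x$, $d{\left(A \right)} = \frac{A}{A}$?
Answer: $205$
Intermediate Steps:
$d{\left(A \right)} = 1$
$j = -5$ ($j = 1 \left(-5\right) = -5$)
$- 41 j \left(1 + 0 \left(-4\right)\right) = \left(-41\right) \left(-5\right) \left(1 + 0 \left(-4\right)\right) = 205 \left(1 + 0\right) = 205 \cdot 1 = 205$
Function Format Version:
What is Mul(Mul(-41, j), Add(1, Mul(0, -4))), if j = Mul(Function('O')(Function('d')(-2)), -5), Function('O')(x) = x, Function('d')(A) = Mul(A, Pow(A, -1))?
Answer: 205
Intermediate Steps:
Function('d')(A) = 1
j = -5 (j = Mul(1, -5) = -5)
Mul(Mul(-41, j), Add(1, Mul(0, -4))) = Mul(Mul(-41, -5), Add(1, Mul(0, -4))) = Mul(205, Add(1, 0)) = Mul(205, 1) = 205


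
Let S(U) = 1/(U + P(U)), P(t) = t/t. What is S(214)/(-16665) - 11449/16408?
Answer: -41021497183/58789453800 ≈ -0.69777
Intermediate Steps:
P(t) = 1
S(U) = 1/(1 + U) (S(U) = 1/(U + 1) = 1/(1 + U))
S(214)/(-16665) - 11449/16408 = 1/((1 + 214)*(-16665)) - 11449/16408 = -1/16665/215 - 11449*1/16408 = (1/215)*(-1/16665) - 11449/16408 = -1/3582975 - 11449/16408 = -41021497183/58789453800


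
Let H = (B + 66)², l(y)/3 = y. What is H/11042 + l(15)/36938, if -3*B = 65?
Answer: 164467073/917706141 ≈ 0.17922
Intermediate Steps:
B = -65/3 (B = -⅓*65 = -65/3 ≈ -21.667)
l(y) = 3*y
H = 17689/9 (H = (-65/3 + 66)² = (133/3)² = 17689/9 ≈ 1965.4)
H/11042 + l(15)/36938 = (17689/9)/11042 + (3*15)/36938 = (17689/9)*(1/11042) + 45*(1/36938) = 17689/99378 + 45/36938 = 164467073/917706141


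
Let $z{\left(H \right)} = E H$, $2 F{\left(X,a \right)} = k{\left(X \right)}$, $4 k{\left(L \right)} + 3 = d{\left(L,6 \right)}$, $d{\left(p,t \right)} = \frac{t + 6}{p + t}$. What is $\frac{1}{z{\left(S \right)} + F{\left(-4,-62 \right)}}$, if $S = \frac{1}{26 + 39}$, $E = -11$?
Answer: $\frac{520}{107} \approx 4.8598$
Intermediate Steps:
$d{\left(p,t \right)} = \frac{6 + t}{p + t}$
$k{\left(L \right)} = - \frac{3}{4} + \frac{3}{6 + L}$ ($k{\left(L \right)} = - \frac{3}{4} + \frac{\frac{1}{L + 6} \left(6 + 6\right)}{4} = - \frac{3}{4} + \frac{\frac{1}{6 + L} 12}{4} = - \frac{3}{4} + \frac{12 \frac{1}{6 + L}}{4} = - \frac{3}{4} + \frac{3}{6 + L}$)
$F{\left(X,a \right)} = \frac{3 \left(-2 - X\right)}{8 \left(6 + X\right)}$ ($F{\left(X,a \right)} = \frac{\frac{3}{4} \frac{1}{6 + X} \left(-2 - X\right)}{2} = \frac{3 \left(-2 - X\right)}{8 \left(6 + X\right)}$)
$S = \frac{1}{65} \approx 0.015385$
$z{\left(H \right)} = - 11 H$
$\frac{1}{z{\left(S \right)} + F{\left(-4,-62 \right)}} = \frac{1}{\left(-11\right) \frac{1}{65} + \frac{3 \left(-2 - -4\right)}{8 \left(6 - 4\right)}} = \frac{1}{- \frac{11}{65} + \frac{3 \left(-2 + 4\right)}{8 \cdot 2}} = \frac{1}{- \frac{11}{65} + \frac{3}{8} \cdot \frac{1}{2} \cdot 2} = \frac{1}{- \frac{11}{65} + \frac{3}{8}} = \frac{1}{\frac{107}{520}} = \frac{520}{107}$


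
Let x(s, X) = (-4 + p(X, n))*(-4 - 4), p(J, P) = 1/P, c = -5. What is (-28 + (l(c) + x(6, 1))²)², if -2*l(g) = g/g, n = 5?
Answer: 7499733201/10000 ≈ 7.4997e+5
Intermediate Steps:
x(s, X) = 152/5 (x(s, X) = (-4 + 1/5)*(-4 - 4) = (-4 + ⅕)*(-8) = -19/5*(-8) = 152/5)
l(g) = -½ (l(g) = -g/(2*g) = -½*1 = -½)
(-28 + (l(c) + x(6, 1))²)² = (-28 + (-½ + 152/5)²)² = (-28 + (299/10)²)² = (-28 + 89401/100)² = (86601/100)² = 7499733201/10000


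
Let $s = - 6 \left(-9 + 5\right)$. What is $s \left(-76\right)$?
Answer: $-1824$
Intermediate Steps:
$s = 24$ ($s = \left(-6\right) \left(-4\right) = 24$)
$s \left(-76\right) = 24 \left(-76\right) = -1824$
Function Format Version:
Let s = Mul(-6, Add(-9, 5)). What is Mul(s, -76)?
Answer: -1824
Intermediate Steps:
s = 24 (s = Mul(-6, -4) = 24)
Mul(s, -76) = Mul(24, -76) = -1824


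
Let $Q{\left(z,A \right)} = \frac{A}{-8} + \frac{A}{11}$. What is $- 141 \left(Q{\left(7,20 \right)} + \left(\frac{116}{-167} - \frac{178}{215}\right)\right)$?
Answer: $\frac{245513007}{789910} \approx 310.81$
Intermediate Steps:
$Q{\left(z,A \right)} = - \frac{3 A}{88}$ ($Q{\left(z,A \right)} = A \left(- \frac{1}{8}\right) + A \frac{1}{11} = - \frac{A}{8} + \frac{A}{11} = - \frac{3 A}{88}$)
$- 141 \left(Q{\left(7,20 \right)} + \left(\frac{116}{-167} - \frac{178}{215}\right)\right) = - 141 \left(\left(- \frac{3}{88}\right) 20 + \left(\frac{116}{-167} - \frac{178}{215}\right)\right) = - 141 \left(- \frac{15}{22} + \left(116 \left(- \frac{1}{167}\right) - \frac{178}{215}\right)\right) = - 141 \left(- \frac{15}{22} - \frac{54666}{35905}\right) = \left(-141\right) \left(- \frac{1741227}{789910}\right) = \frac{245513007}{789910}$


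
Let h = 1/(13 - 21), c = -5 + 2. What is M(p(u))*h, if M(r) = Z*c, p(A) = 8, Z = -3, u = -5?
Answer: -9/8 ≈ -1.1250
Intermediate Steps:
c = -3
M(r) = 9 (M(r) = -3*(-3) = 9)
h = -⅛ (h = 1/(-8) = -⅛ ≈ -0.12500)
M(p(u))*h = 9*(-⅛) = -9/8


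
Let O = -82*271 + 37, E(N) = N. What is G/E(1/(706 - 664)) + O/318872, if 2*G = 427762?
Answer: 2864427791559/318872 ≈ 8.9830e+6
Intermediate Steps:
G = 213881 (G = (½)*427762 = 213881)
O = -22185 (O = -22222 + 37 = -22185)
G/E(1/(706 - 664)) + O/318872 = 213881/(1/(706 - 664)) - 22185/318872 = 213881/(1/42) - 22185*1/318872 = 213881/(1/42) - 22185/318872 = 213881*42 - 22185/318872 = 8983002 - 22185/318872 = 2864427791559/318872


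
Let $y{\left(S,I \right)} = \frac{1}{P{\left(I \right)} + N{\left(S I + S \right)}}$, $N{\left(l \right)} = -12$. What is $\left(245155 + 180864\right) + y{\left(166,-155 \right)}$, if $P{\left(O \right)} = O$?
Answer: $\frac{71145172}{167} \approx 4.2602 \cdot 10^{5}$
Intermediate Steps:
$y{\left(S,I \right)} = \frac{1}{-12 + I}$ ($y{\left(S,I \right)} = \frac{1}{I - 12} = \frac{1}{-12 + I}$)
$\left(245155 + 180864\right) + y{\left(166,-155 \right)} = \left(245155 + 180864\right) + \frac{1}{-12 - 155} = 426019 + \frac{1}{-167} = 426019 - \frac{1}{167} = \frac{71145172}{167}$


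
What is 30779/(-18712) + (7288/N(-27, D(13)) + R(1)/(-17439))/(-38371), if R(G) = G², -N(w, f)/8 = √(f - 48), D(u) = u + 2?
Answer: -20595825357239/12521169772728 - 911*I*√33/1266243 ≈ -1.6449 - 0.0041329*I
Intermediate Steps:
D(u) = 2 + u
N(w, f) = -8*√(-48 + f) (N(w, f) = -8*√(f - 48) = -8*√(-48 + f))
30779/(-18712) + (7288/N(-27, D(13)) + R(1)/(-17439))/(-38371) = 30779/(-18712) + (7288/((-8*√(-48 + (2 + 13)))) + 1²/(-17439))/(-38371) = 30779*(-1/18712) + (7288/((-8*√(-48 + 15))) + 1*(-1/17439))*(-1/38371) = -30779/18712 + (7288/((-8*I*√33)) - 1/17439)*(-1/38371) = -30779/18712 + (7288*(I*√33/264) - 1/17439)*(-1/38371) = -30779/18712 + (911*I*√33/33 - 1/17439)*(-1/38371) = -30779/18712 + (-1/17439 + 911*I*√33/33)*(-1/38371) = -30779/18712 + (1/669151869 - 911*I*√33/1266243) = -20595825357239/12521169772728 - 911*I*√33/1266243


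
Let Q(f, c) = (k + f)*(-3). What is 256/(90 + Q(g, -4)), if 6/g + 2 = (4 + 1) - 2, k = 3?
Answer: 256/63 ≈ 4.0635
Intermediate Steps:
g = 6 (g = 6/(-2 + ((4 + 1) - 2)) = 6/(-2 + (5 - 2)) = 6/(-2 + 3) = 6/1 = 6*1 = 6)
Q(f, c) = -9 - 3*f (Q(f, c) = (3 + f)*(-3) = -9 - 3*f)
256/(90 + Q(g, -4)) = 256/(90 + (-9 - 3*6)) = 256/(90 + (-9 - 18)) = 256/(90 - 27) = 256/63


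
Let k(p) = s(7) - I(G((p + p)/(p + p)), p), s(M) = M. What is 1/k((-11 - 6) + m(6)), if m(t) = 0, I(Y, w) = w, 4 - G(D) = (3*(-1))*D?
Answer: 1/24 ≈ 0.041667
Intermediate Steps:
G(D) = 4 + 3*D (G(D) = 4 - 3*(-1)*D = 4 - (-3)*D = 4 + 3*D)
k(p) = 7 - p
1/k((-11 - 6) + m(6)) = 1/(7 - ((-11 - 6) + 0)) = 1/(7 - (-17 + 0)) = 1/(7 - 1*(-17)) = 1/(7 + 17) = 1/24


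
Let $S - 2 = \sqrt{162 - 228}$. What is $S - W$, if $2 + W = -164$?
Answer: $168 + i \sqrt{66} \approx 168.0 + 8.124 i$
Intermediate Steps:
$W = -166$ ($W = -2 - 164 = -166$)
$S = 2 + i \sqrt{66}$ ($S = 2 + \sqrt{162 - 228} = 2 + \sqrt{-66} = 2 + i \sqrt{66} \approx 2.0 + 8.124 i$)
$S - W = \left(2 + i \sqrt{66}\right) - -166 = \left(2 + i \sqrt{66}\right) + 166 = 168 + i \sqrt{66}$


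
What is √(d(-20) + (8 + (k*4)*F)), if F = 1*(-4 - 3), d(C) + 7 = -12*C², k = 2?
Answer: I*√4855 ≈ 69.678*I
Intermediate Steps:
d(C) = -7 - 12*C²
F = -7 (F = 1*(-7) = -7)
√(d(-20) + (8 + (k*4)*F)) = √((-7 - 12*(-20)²) + (8 + (2*4)*(-7))) = √((-7 - 12*400) + (8 + 8*(-7))) = √((-7 - 4800) + (8 - 56)) = √(-4807 - 48) = √(-4855) = I*√4855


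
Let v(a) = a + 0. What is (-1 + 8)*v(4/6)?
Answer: 14/3 ≈ 4.6667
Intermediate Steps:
v(a) = a
(-1 + 8)*v(4/6) = (-1 + 8)*(4/6) = 7*(4*(⅙)) = 7*(⅔) = 14/3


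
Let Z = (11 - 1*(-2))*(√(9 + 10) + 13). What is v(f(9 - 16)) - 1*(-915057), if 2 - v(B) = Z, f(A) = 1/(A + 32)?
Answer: 914890 - 13*√19 ≈ 9.1483e+5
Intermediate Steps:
f(A) = 1/(32 + A)
Z = 169 + 13*√19 (Z = (11 + 2)*(√19 + 13) = 13*(13 + √19) = 169 + 13*√19 ≈ 225.67)
v(B) = -167 - 13*√19 (v(B) = 2 - (169 + 13*√19) = 2 + (-169 - 13*√19) = -167 - 13*√19)
v(f(9 - 16)) - 1*(-915057) = (-167 - 13*√19) - 1*(-915057) = (-167 - 13*√19) + 915057 = 914890 - 13*√19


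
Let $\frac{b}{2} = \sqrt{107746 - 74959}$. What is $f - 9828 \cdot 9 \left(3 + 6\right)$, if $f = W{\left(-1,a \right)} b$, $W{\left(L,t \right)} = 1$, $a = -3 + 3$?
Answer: $-796068 + 6 \sqrt{3643} \approx -7.9571 \cdot 10^{5}$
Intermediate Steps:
$a = 0$
$b = 6 \sqrt{3643}$ ($b = 2 \sqrt{107746 - 74959} = 2 \sqrt{32787} = 2 \cdot 3 \sqrt{3643} = 6 \sqrt{3643} \approx 362.14$)
$f = 6 \sqrt{3643}$ ($f = 1 \cdot 6 \sqrt{3643} = 6 \sqrt{3643} \approx 362.14$)
$f - 9828 \cdot 9 \left(3 + 6\right) = 6 \sqrt{3643} - 9828 \cdot 9 \left(3 + 6\right) = 6 \sqrt{3643} - 9828 \cdot 9 \cdot 9 = 6 \sqrt{3643} - 796068 = -796068 + 6 \sqrt{3643}$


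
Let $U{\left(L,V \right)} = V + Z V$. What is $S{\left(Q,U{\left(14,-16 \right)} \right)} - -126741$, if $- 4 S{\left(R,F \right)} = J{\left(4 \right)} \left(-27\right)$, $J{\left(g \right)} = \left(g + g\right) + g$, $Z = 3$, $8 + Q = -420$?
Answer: $126822$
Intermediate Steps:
$Q = -428$ ($Q = -8 - 420 = -428$)
$J{\left(g \right)} = 3 g$ ($J{\left(g \right)} = 2 g + g = 3 g$)
$U{\left(L,V \right)} = 4 V$ ($U{\left(L,V \right)} = V + 3 V = 4 V$)
$S{\left(R,F \right)} = 81$ ($S{\left(R,F \right)} = - \frac{3 \cdot 4 \left(-27\right)}{4} = - \frac{12 \left(-27\right)}{4} = \left(- \frac{1}{4}\right) \left(-324\right) = 81$)
$S{\left(Q,U{\left(14,-16 \right)} \right)} - -126741 = 81 - -126741 = 81 + 126741 = 126822$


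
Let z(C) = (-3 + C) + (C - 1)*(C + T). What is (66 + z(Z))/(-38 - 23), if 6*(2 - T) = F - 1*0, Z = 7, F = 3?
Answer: -121/61 ≈ -1.9836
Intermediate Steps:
T = 3/2 (T = 2 - (3 - 1*0)/6 = 2 - (3 + 0)/6 = 2 - ⅙*3 = 2 - ½ = 3/2 ≈ 1.5000)
z(C) = -3 + C + (-1 + C)*(3/2 + C) (z(C) = (-3 + C) + (C - 1)*(C + 3/2) = (-3 + C) + (-1 + C)*(3/2 + C) = -3 + C + (-1 + C)*(3/2 + C))
(66 + z(Z))/(-38 - 23) = (66 + (-9/2 + 7² + (3/2)*7))/(-38 - 23) = (66 + (-9/2 + 49 + 21/2))/(-61) = (66 + 55)*(-1/61) = 121*(-1/61) = -121/61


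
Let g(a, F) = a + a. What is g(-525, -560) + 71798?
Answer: 70748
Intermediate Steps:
g(a, F) = 2*a
g(-525, -560) + 71798 = 2*(-525) + 71798 = -1050 + 71798 = 70748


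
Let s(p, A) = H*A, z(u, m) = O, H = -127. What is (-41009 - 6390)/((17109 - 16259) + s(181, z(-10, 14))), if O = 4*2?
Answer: 47399/166 ≈ 285.54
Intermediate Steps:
O = 8
z(u, m) = 8
s(p, A) = -127*A
(-41009 - 6390)/((17109 - 16259) + s(181, z(-10, 14))) = (-41009 - 6390)/((17109 - 16259) - 127*8) = -47399/(850 - 1016) = -47399/(-166) = -47399*(-1/166) = 47399/166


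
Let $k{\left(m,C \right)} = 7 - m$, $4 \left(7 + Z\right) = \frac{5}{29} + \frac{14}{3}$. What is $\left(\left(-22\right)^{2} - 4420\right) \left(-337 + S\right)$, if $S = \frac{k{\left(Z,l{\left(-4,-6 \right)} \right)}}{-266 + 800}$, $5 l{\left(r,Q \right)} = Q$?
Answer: $\frac{10269833012}{7743} \approx 1.3263 \cdot 10^{6}$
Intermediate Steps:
$l{\left(r,Q \right)} = \frac{Q}{5}$
$Z = - \frac{2015}{348}$ ($Z = -7 + \frac{\frac{5}{29} + \frac{14}{3}}{4} = -7 + \frac{1}{4} \cdot \frac{421}{87} = -7 + \frac{421}{348} = - \frac{2015}{348} \approx -5.7902$)
$S = \frac{4451}{185832}$ ($S = \frac{7 - - \frac{2015}{348}}{-266 + 800} = \frac{7 + \frac{2015}{348}}{534} = \frac{4451}{348} \cdot \frac{1}{534} = \frac{4451}{185832} \approx 0.023952$)
$\left(\left(-22\right)^{2} - 4420\right) \left(-337 + S\right) = \left(\left(-22\right)^{2} - 4420\right) \left(-337 + \frac{4451}{185832}\right) = \left(484 - 4420\right) \left(- \frac{62620933}{185832}\right) = \left(-3936\right) \left(- \frac{62620933}{185832}\right) = \frac{10269833012}{7743}$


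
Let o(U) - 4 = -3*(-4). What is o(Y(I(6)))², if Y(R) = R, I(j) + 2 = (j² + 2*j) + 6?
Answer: 256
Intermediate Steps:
I(j) = 4 + j² + 2*j (I(j) = -2 + ((j² + 2*j) + 6) = -2 + (6 + j² + 2*j) = 4 + j² + 2*j)
o(U) = 16 (o(U) = 4 - 3*(-4) = 4 + 12 = 16)
o(Y(I(6)))² = 16² = 256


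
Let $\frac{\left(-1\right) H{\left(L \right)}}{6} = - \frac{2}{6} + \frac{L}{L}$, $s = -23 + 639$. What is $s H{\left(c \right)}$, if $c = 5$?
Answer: $-2464$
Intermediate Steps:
$s = 616$
$H{\left(L \right)} = -4$ ($H{\left(L \right)} = - 6 \left(- \frac{2}{6} + \frac{L}{L}\right) = - 6 \left(\left(-2\right) \frac{1}{6} + 1\right) = - 6 \left(- \frac{1}{3} + 1\right) = \left(-6\right) \frac{2}{3} = -4$)
$s H{\left(c \right)} = 616 \left(-4\right) = -2464$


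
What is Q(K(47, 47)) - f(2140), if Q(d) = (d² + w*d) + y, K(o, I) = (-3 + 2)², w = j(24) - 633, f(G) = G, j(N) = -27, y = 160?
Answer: -2639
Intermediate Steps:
w = -660 (w = -27 - 633 = -660)
K(o, I) = 1 (K(o, I) = (-1)² = 1)
Q(d) = 160 + d² - 660*d (Q(d) = (d² - 660*d) + 160 = 160 + d² - 660*d)
Q(K(47, 47)) - f(2140) = (160 + 1² - 660*1) - 1*2140 = (160 + 1 - 660) - 2140 = -499 - 2140 = -2639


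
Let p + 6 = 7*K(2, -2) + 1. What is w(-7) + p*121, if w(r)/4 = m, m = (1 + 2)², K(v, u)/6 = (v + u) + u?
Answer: -10733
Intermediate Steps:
K(v, u) = 6*v + 12*u (K(v, u) = 6*((v + u) + u) = 6*((u + v) + u) = 6*(v + 2*u) = 6*v + 12*u)
m = 9 (m = 3² = 9)
w(r) = 36 (w(r) = 4*9 = 36)
p = -89 (p = -6 + (7*(6*2 + 12*(-2)) + 1) = -6 + (7*(12 - 24) + 1) = -6 + (7*(-12) + 1) = -6 + (-84 + 1) = -6 - 83 = -89)
w(-7) + p*121 = 36 - 89*121 = 36 - 10769 = -10733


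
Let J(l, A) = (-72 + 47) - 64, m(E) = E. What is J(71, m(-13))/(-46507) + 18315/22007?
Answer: 853734328/1023479549 ≈ 0.83415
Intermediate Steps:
J(l, A) = -89 (J(l, A) = -25 - 64 = -89)
J(71, m(-13))/(-46507) + 18315/22007 = -89/(-46507) + 18315/22007 = -89*(-1/46507) + 18315*(1/22007) = 89/46507 + 18315/22007 = 853734328/1023479549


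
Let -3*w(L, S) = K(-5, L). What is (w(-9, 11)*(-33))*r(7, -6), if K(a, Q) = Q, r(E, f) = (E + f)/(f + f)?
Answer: 33/4 ≈ 8.2500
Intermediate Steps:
r(E, f) = (E + f)/(2*f) (r(E, f) = (E + f)/((2*f)) = (E + f)*(1/(2*f)) = (E + f)/(2*f))
w(L, S) = -L/3
(w(-9, 11)*(-33))*r(7, -6) = (-⅓*(-9)*(-33))*((½)*(7 - 6)/(-6)) = (3*(-33))*((½)*(-⅙)*1) = -99*(-1/12) = 33/4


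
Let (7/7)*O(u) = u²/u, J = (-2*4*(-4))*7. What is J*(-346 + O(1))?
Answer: -77280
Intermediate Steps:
J = 224 (J = -8*(-4)*7 = 32*7 = 224)
O(u) = u (O(u) = u²/u = u)
J*(-346 + O(1)) = 224*(-346 + 1) = 224*(-345) = -77280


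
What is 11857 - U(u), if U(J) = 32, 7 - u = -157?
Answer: 11825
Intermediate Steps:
u = 164 (u = 7 - 1*(-157) = 7 + 157 = 164)
11857 - U(u) = 11857 - 1*32 = 11857 - 32 = 11825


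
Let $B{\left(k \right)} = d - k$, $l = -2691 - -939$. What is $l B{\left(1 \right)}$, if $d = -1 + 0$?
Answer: $3504$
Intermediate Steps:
$d = -1$
$l = -1752$ ($l = -2691 + 939 = -1752$)
$B{\left(k \right)} = -1 - k$
$l B{\left(1 \right)} = - 1752 \left(-1 - 1\right) = \left(-1752\right) \left(-2\right) = 3504$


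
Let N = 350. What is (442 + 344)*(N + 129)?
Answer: 376494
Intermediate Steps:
(442 + 344)*(N + 129) = (442 + 344)*(350 + 129) = 786*479 = 376494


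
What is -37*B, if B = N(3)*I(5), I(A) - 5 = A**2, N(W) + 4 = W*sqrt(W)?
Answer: 4440 - 3330*sqrt(3) ≈ -1327.7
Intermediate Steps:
N(W) = -4 + W**(3/2) (N(W) = -4 + W*sqrt(W) = -4 + W**(3/2))
I(A) = 5 + A**2
B = -120 + 90*sqrt(3) (B = (-4 + 3**(3/2))*(5 + 5**2) = (-4 + 3*sqrt(3))*(5 + 25) = (-4 + 3*sqrt(3))*30 = -120 + 90*sqrt(3) ≈ 35.885)
-37*B = -37*(-120 + 90*sqrt(3)) = 4440 - 3330*sqrt(3)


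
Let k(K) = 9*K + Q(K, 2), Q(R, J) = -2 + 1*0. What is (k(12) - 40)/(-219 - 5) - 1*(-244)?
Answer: 27295/112 ≈ 243.71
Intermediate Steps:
Q(R, J) = -2 (Q(R, J) = -2 + 0 = -2)
k(K) = -2 + 9*K (k(K) = 9*K - 2 = -2 + 9*K)
(k(12) - 40)/(-219 - 5) - 1*(-244) = ((-2 + 9*12) - 40)/(-219 - 5) - 1*(-244) = ((-2 + 108) - 40)/(-224) + 244 = (106 - 40)*(-1/224) + 244 = 66*(-1/224) + 244 = -33/112 + 244 = 27295/112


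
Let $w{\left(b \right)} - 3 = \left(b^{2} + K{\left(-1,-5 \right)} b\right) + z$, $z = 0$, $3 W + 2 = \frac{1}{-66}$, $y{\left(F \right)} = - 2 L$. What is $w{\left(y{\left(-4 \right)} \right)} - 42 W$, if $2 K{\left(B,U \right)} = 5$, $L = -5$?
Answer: $\frac{5155}{33} \approx 156.21$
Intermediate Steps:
$K{\left(B,U \right)} = \frac{5}{2}$ ($K{\left(B,U \right)} = \frac{1}{2} \cdot 5 = \frac{5}{2}$)
$y{\left(F \right)} = 10$ ($y{\left(F \right)} = \left(-2\right) \left(-5\right) = 10$)
$W = - \frac{133}{198}$ ($W = - \frac{2}{3} + \frac{1}{3 \left(-66\right)} = - \frac{2}{3} + \frac{1}{3} \left(- \frac{1}{66}\right) = - \frac{2}{3} - \frac{1}{198} = - \frac{133}{198} \approx -0.67172$)
$w{\left(b \right)} = 3 + b^{2} + \frac{5 b}{2}$ ($w{\left(b \right)} = 3 + \left(\left(b^{2} + \frac{5 b}{2}\right) + 0\right) = 3 + \left(b^{2} + \frac{5 b}{2}\right) = 3 + b^{2} + \frac{5 b}{2}$)
$w{\left(y{\left(-4 \right)} \right)} - 42 W = \left(3 + 10^{2} + \frac{5}{2} \cdot 10\right) - - \frac{931}{33} = \left(3 + 100 + 25\right) + \frac{931}{33} = 128 + \frac{931}{33} = \frac{5155}{33}$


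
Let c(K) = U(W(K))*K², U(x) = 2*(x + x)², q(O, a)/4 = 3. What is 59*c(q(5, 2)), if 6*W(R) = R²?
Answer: 39149568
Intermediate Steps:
q(O, a) = 12 (q(O, a) = 4*3 = 12)
W(R) = R²/6
U(x) = 8*x² (U(x) = 2*(2*x)² = 2*(4*x²) = 8*x²)
c(K) = 2*K⁶/9 (c(K) = (8*(K²/6)²)*K² = (8*(K⁴/36))*K² = (2*K⁴/9)*K² = 2*K⁶/9)
59*c(q(5, 2)) = 59*((2/9)*12⁶) = 59*((2/9)*2985984) = 59*663552 = 39149568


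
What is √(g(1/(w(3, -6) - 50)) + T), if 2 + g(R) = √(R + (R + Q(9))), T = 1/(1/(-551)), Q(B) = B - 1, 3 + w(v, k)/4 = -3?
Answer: √(-757057 + 37*√10915)/37 ≈ 23.456*I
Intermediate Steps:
w(v, k) = -24 (w(v, k) = -12 + 4*(-3) = -12 - 12 = -24)
Q(B) = -1 + B
T = -551 (T = 1/(-1/551) = -551)
g(R) = -2 + √(8 + 2*R) (g(R) = -2 + √(R + (R + (-1 + 9))) = -2 + √(R + (R + 8)) = -2 + √(R + (8 + R)) = -2 + √(8 + 2*R))
√(g(1/(w(3, -6) - 50)) + T) = √((-2 + √(8 + 2/(-24 - 50))) - 551) = √((-2 + √(8 + 2/(-74))) - 551) = √((-2 + √(8 + 2*(-1/74))) - 551) = √((-2 + √(8 - 1/37)) - 551) = √((-2 + √(295/37)) - 551) = √((-2 + √10915/37) - 551) = √(-553 + √10915/37)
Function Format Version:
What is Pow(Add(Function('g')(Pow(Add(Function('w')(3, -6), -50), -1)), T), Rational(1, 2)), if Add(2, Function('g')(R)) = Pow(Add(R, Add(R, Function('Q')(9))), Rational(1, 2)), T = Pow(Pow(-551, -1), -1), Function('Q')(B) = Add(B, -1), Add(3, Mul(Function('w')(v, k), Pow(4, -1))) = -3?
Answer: Mul(Rational(1, 37), Pow(Add(-757057, Mul(37, Pow(10915, Rational(1, 2)))), Rational(1, 2))) ≈ Mul(23.456, I)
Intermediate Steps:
Function('w')(v, k) = -24 (Function('w')(v, k) = Add(-12, Mul(4, -3)) = Add(-12, -12) = -24)
Function('Q')(B) = Add(-1, B)
T = -551 (T = Pow(Rational(-1, 551), -1) = -551)
Function('g')(R) = Add(-2, Pow(Add(8, Mul(2, R)), Rational(1, 2))) (Function('g')(R) = Add(-2, Pow(Add(R, Add(R, Add(-1, 9))), Rational(1, 2))) = Add(-2, Pow(Add(R, Add(R, 8)), Rational(1, 2))) = Add(-2, Pow(Add(R, Add(8, R)), Rational(1, 2))) = Add(-2, Pow(Add(8, Mul(2, R)), Rational(1, 2))))
Pow(Add(Function('g')(Pow(Add(Function('w')(3, -6), -50), -1)), T), Rational(1, 2)) = Pow(Add(Add(-2, Pow(Add(8, Mul(2, Pow(Add(-24, -50), -1))), Rational(1, 2))), -551), Rational(1, 2)) = Pow(Add(Add(-2, Pow(Add(8, Mul(2, Pow(-74, -1))), Rational(1, 2))), -551), Rational(1, 2)) = Pow(Add(Add(-2, Pow(Add(8, Mul(2, Rational(-1, 74))), Rational(1, 2))), -551), Rational(1, 2)) = Pow(Add(Add(-2, Pow(Add(8, Rational(-1, 37)), Rational(1, 2))), -551), Rational(1, 2)) = Pow(Add(Add(-2, Pow(Rational(295, 37), Rational(1, 2))), -551), Rational(1, 2)) = Pow(Add(Add(-2, Mul(Rational(1, 37), Pow(10915, Rational(1, 2)))), -551), Rational(1, 2)) = Pow(Add(-553, Mul(Rational(1, 37), Pow(10915, Rational(1, 2)))), Rational(1, 2))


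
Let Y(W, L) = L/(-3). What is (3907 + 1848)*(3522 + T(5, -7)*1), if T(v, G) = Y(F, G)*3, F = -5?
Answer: 20309395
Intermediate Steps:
Y(W, L) = -L/3 (Y(W, L) = L*(-1/3) = -L/3)
T(v, G) = -G (T(v, G) = -G/3*3 = -G)
(3907 + 1848)*(3522 + T(5, -7)*1) = (3907 + 1848)*(3522 - 1*(-7)*1) = 5755*(3522 + 7*1) = 5755*(3522 + 7) = 5755*3529 = 20309395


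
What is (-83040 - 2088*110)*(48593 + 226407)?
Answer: -85998000000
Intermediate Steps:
(-83040 - 2088*110)*(48593 + 226407) = (-83040 - 229680)*275000 = -312720*275000 = -85998000000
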